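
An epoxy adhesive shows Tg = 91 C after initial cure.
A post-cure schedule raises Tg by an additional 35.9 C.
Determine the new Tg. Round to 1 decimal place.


New Tg = 91 + 35.9
= 126.9 C

126.9


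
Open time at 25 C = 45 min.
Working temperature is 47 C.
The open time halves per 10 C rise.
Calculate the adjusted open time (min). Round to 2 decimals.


factor = 2^((47 - 25) / 10) = 4.5948
ot = 45 / 4.5948 = 9.79 min

9.79


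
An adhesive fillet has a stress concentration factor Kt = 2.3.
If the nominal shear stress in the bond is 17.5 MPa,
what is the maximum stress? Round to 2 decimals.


Max stress = 17.5 * 2.3 = 40.25 MPa

40.25


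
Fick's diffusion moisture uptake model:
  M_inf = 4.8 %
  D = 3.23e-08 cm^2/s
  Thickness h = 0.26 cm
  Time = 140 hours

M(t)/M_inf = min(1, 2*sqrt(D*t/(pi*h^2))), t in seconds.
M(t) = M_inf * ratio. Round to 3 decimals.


t_sec = 140 * 3600 = 504000
ratio = 2*sqrt(3.23e-08*504000/(pi*0.26^2))
= min(1, 0.553730)
= 0.553730
M(t) = 4.8 * 0.553730 = 2.658 %

2.658


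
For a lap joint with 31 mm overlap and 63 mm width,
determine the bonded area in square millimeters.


Area = 31 * 63 = 1953 mm^2

1953


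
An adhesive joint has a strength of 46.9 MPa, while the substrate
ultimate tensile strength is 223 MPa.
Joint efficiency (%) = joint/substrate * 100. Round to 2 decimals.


Efficiency = 46.9 / 223 * 100
= 21.03%

21.03


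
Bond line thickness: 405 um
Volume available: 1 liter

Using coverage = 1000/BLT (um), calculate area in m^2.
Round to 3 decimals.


1 L = 1e6 mm^3, thickness = 405 um = 0.405 mm
Area = 1e6 / 0.405 mm^2 = (1e6 / 0.405) / 1e6 m^2 = 1000 / 405 m^2
= 2.469 m^2

2.469


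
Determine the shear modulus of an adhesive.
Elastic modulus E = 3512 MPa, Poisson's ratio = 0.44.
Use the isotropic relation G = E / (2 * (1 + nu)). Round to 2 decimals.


G = 3512 / (2*(1+0.44)) = 3512 / 2.88
= 1219.44 MPa

1219.44


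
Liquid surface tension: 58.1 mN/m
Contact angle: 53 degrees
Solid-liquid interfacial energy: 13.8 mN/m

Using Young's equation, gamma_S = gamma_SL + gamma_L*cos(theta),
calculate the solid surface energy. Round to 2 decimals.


gamma_S = 13.8 + 58.1 * cos(53)
= 48.77 mN/m

48.77


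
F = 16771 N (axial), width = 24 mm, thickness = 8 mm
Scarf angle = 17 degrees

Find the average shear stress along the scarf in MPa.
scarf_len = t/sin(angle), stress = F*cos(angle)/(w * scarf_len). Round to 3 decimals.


scarf_len = 8/sin(17 deg) = 27.3624
cos(17 deg) = 0.956305
stress = 16771*0.956305/(24*27.3624) = 24.422 MPa

24.422


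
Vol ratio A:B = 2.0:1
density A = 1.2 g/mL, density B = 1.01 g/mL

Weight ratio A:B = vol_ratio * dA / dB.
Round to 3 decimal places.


Weight ratio = 2.0 * 1.2 / 1.01
= 2.376

2.376


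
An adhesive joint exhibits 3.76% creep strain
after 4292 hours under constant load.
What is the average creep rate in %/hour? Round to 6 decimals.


Creep rate = strain / time
= 3.76 / 4292
= 0.000876 %/h

0.000876


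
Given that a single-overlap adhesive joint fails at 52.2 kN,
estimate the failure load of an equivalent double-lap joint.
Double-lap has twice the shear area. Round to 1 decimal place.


Double-lap factor = 2
Expected load = 52.2 * 2 = 104.4 kN

104.4


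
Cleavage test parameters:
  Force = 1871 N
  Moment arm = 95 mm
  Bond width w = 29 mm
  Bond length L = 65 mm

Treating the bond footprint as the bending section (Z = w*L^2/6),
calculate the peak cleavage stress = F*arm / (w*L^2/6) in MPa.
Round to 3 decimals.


M = 1871 * 95 = 177745 N*mm
Z = 29 * 65^2 / 6 = 122525 / 6 mm^3
sigma = M / Z = 6 * 177745 / 122525 = 1066470 / 122525
= 8.704 MPa

8.704


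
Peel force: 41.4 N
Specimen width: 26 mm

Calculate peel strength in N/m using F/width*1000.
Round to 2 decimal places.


Peel strength = 41.4 / 26 * 1000 = 1592.31 N/m

1592.31


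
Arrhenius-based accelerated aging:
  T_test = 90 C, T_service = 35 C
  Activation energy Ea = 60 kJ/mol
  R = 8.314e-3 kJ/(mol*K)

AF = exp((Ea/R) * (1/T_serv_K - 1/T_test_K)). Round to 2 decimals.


T_test_K = 363.15, T_serv_K = 308.15
AF = exp((60/8.314e-3) * (1/308.15 - 1/363.15))
= 34.71

34.71


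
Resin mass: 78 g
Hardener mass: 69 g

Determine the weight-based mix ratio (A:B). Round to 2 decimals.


Ratio = 78 / 69 = 1.13

1.13


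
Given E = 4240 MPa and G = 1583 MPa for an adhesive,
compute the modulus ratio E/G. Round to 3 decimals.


E/G ratio = 4240 / 1583 = 2.678

2.678


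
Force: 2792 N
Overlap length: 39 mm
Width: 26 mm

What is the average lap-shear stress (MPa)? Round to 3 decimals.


Average shear stress = F / (overlap * width)
= 2792 / (39 * 26)
= 2.753 MPa

2.753


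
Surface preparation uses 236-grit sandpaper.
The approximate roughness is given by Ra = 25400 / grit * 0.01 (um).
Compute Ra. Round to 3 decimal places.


Ra = 25400 / 236 * 0.01
= 254 / 236
= 1.076 um

1.076


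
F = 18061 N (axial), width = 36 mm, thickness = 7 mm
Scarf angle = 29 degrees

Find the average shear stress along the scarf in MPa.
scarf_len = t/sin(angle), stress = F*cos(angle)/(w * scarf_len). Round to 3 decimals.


scarf_len = 7/sin(29 deg) = 14.4387
cos(29 deg) = 0.874620
stress = 18061*0.874620/(36*14.4387) = 30.390 MPa

30.390


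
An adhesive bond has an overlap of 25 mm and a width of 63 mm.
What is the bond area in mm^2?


Bond area = overlap * width
= 25 * 63
= 1575 mm^2

1575


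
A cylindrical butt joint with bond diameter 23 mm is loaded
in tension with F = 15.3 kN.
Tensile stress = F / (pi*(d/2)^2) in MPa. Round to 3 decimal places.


Area = pi * (23/2)^2 = 415.4756 mm^2
Stress = 15.3*1000 / 415.4756
= 36.825 MPa

36.825


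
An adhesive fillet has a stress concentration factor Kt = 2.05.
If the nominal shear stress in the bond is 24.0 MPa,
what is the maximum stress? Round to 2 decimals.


Max stress = 24.0 * 2.05 = 49.20 MPa

49.20


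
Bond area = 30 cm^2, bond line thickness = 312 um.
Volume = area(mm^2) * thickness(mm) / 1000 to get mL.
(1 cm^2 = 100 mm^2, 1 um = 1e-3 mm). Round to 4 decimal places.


area_mm2 = 30 * 100 = 3000
blt_mm = 312 * 1e-3 = 0.312
vol_mm3 = 3000 * 0.312 = 936.0
vol_mL = 936.0 / 1000 = 0.9360 mL

0.9360


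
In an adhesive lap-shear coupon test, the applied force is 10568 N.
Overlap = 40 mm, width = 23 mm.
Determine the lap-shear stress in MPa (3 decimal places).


stress = F / (overlap * width)
= 10568 / (40 * 23)
= 11.487 MPa

11.487


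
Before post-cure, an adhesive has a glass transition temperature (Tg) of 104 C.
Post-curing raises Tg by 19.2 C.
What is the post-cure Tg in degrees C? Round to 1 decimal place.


Tg_post = Tg_base + delta_Tg
= 104 + 19.2
= 123.2 C

123.2


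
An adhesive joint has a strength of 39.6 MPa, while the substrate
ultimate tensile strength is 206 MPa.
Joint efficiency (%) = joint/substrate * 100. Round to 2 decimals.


Efficiency = 39.6 / 206 * 100
= 19.22%

19.22


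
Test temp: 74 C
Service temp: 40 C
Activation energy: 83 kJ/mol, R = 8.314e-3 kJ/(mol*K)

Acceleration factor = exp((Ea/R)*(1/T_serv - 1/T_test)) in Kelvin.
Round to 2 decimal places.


AF = exp((83/0.008314)*(1/313.15 - 1/347.15))
= 22.70

22.70


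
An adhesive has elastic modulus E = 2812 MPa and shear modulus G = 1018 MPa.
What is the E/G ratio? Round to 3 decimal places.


E/G = 2812 / 1018 = 2.762

2.762


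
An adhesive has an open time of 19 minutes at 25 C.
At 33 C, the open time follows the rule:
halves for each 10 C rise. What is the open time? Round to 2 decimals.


Factor = 2^((33-25)/10) = 1.7411
Open time = 19 / 1.7411 = 10.91 min

10.91


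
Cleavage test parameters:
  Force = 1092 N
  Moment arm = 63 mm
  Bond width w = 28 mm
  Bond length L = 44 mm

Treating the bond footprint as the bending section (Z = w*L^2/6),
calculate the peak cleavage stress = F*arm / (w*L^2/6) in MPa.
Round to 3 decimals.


M = 1092 * 63 = 68796 N*mm
Z = 28 * 44^2 / 6 = 54208 / 6 mm^3
sigma = M / Z = 6 * 68796 / 54208 = 412776 / 54208
= 7.615 MPa

7.615


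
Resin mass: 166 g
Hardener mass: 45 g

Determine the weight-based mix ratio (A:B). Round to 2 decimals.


Ratio = 166 / 45 = 3.69

3.69


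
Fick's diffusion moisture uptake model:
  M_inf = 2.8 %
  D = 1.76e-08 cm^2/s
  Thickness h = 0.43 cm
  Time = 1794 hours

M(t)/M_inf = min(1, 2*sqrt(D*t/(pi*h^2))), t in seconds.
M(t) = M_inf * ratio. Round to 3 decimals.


t_sec = 1794 * 3600 = 6458400
ratio = 2*sqrt(1.76e-08*6458400/(pi*0.43^2))
= min(1, 0.884719)
= 0.884719
M(t) = 2.8 * 0.884719 = 2.477 %

2.477


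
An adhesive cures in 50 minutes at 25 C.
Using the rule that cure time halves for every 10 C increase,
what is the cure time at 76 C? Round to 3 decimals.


Factor = 2^((76 - 25) / 10) = 34.2968
Cure time = 50 / 34.2968
= 1.458 minutes

1.458


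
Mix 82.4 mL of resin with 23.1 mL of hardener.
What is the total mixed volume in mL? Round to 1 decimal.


Total = 82.4 + 23.1 = 105.5 mL

105.5


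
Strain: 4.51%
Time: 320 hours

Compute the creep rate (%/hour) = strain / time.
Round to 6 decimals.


Creep rate = 4.51 / 320
= 0.014094 %/h

0.014094


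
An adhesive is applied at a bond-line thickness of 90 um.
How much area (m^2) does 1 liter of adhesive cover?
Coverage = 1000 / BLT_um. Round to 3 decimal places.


Coverage = 1000 / 90 = 11.111 m^2

11.111


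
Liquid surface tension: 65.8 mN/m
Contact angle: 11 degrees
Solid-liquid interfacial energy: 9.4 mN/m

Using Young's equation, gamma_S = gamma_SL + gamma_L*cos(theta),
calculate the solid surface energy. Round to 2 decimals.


gamma_S = 9.4 + 65.8 * cos(11)
= 73.99 mN/m

73.99


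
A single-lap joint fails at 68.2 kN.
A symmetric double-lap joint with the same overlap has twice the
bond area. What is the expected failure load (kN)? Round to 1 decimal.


Double-lap load = 2 * 68.2 = 136.4 kN

136.4


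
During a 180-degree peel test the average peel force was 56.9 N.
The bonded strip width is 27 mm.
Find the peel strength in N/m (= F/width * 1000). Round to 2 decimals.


Peel strength = F/width * 1000
= 56.9 / 27 * 1000
= 2107.41 N/m

2107.41


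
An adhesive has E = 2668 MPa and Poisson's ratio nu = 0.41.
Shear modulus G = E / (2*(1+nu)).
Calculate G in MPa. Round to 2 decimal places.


G = 2668 / (2*(1+0.41))
= 2668 / 2.82
= 946.10 MPa

946.10


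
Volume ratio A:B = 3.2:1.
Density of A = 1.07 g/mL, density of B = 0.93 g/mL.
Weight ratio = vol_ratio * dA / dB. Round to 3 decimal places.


Wt ratio = 3.2 * 1.07 / 0.93
= 3.682

3.682


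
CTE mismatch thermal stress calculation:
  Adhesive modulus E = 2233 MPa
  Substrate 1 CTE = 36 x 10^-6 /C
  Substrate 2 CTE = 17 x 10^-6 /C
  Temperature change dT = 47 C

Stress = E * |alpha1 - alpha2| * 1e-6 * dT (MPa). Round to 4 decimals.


delta_alpha = |36 - 17| = 19 x 10^-6/C
Stress = 2233 * 19e-6 * 47
= 1.9941 MPa

1.9941


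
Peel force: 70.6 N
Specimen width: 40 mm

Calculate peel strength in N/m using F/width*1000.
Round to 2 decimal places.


Peel strength = 70.6 / 40 * 1000 = 1765.00 N/m

1765.00


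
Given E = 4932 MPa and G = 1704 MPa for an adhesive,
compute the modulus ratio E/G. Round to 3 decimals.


E/G ratio = 4932 / 1704 = 2.894

2.894


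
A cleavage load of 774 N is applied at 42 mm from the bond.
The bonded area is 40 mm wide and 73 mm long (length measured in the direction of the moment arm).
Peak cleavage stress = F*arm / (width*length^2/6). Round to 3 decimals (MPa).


Moment = 774 * 42 = 32508 N*mm
Section modulus = 40 * 5329 / 6 = 213160 / 6 mm^3
Stress = 32508 / (213160 / 6) = 195048 / 213160
= 0.915 MPa

0.915


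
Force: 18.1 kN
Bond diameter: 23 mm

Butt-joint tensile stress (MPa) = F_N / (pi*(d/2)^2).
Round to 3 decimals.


F_N = 18.1 * 1000 = 18100.0 N
A = pi*(11.5)^2 = 415.4756 mm^2
stress = 18100.0 / 415.4756 = 43.565 MPa

43.565


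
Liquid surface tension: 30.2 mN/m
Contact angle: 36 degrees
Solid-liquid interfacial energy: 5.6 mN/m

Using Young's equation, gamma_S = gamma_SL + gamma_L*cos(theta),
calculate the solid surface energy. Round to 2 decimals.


gamma_S = 5.6 + 30.2 * cos(36)
= 30.03 mN/m

30.03


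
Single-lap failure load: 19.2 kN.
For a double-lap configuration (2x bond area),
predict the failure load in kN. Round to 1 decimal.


Failure load = 19.2 * 2 = 38.4 kN

38.4


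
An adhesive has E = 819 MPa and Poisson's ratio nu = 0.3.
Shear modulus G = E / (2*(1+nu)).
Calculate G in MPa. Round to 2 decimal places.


G = 819 / (2*(1+0.3))
= 819 / 2.60
= 315.00 MPa

315.00


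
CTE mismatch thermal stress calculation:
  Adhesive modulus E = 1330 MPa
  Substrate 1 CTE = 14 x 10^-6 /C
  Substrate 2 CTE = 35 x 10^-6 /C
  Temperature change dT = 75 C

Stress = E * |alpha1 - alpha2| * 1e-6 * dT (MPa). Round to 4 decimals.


delta_alpha = |14 - 35| = 21 x 10^-6/C
Stress = 1330 * 21e-6 * 75
= 2.0948 MPa

2.0948


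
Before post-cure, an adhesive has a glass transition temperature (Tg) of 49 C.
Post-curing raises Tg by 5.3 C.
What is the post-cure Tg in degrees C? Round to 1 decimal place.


Tg_post = Tg_base + delta_Tg
= 49 + 5.3
= 54.3 C

54.3


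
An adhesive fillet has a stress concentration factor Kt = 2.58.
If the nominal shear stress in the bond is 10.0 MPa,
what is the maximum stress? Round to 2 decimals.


Max stress = 10.0 * 2.58 = 25.80 MPa

25.80


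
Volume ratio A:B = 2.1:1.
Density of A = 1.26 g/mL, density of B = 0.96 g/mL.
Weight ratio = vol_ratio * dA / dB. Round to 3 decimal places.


Wt ratio = 2.1 * 1.26 / 0.96
= 2.756

2.756


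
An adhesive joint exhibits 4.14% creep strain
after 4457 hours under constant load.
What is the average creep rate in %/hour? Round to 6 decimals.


Creep rate = strain / time
= 4.14 / 4457
= 0.000929 %/h

0.000929


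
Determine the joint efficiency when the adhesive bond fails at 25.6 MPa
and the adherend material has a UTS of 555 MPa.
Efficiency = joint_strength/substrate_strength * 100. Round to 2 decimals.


Joint efficiency = 25.6 / 555 * 100
= 4.61%

4.61


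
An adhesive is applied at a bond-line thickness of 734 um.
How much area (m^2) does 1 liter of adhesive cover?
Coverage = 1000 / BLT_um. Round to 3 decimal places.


Coverage = 1000 / 734 = 1.362 m^2

1.362


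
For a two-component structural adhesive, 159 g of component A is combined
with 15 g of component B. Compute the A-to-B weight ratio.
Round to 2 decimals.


Weight ratio A:B = 159 / 15
= 10.60

10.60


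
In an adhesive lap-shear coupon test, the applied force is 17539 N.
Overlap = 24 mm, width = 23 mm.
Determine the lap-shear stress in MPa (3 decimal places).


stress = F / (overlap * width)
= 17539 / (24 * 23)
= 31.774 MPa

31.774


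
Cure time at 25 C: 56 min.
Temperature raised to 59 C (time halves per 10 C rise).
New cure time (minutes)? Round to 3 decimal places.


Acceleration factor = 2^(34/10) = 10.5561
New time = 56 / 10.5561 = 5.305 min

5.305


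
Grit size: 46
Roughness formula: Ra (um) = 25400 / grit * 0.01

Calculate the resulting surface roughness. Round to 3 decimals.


Ra = 25400 / 46 * 0.01
= 5.522 um

5.522


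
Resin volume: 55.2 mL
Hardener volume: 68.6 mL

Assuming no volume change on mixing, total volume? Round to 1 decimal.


V_total = 55.2 + 68.6 = 123.8 mL

123.8


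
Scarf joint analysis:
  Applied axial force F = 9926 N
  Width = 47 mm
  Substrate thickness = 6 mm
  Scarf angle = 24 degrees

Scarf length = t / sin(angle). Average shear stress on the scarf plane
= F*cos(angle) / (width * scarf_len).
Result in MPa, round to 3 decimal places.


Scarf length = 6 / sin(24 deg) = 14.7516 mm
cos(24 deg) = 0.913545
Shear = 9926 * 0.913545 / (47 * 14.7516)
= 13.079 MPa

13.079


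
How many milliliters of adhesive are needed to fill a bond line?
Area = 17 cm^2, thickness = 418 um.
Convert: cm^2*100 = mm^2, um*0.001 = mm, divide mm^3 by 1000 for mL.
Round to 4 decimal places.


= (17 * 100) * (418 * 0.001) / 1000
= 0.7106 mL

0.7106


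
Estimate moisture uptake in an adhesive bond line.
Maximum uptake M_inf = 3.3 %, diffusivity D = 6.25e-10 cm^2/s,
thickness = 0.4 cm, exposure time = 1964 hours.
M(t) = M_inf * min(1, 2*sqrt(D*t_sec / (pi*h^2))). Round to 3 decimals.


Convert time: 1964 h = 7070400 s
ratio = min(1, 2*sqrt(6.25e-10*7070400/(pi*0.4^2)))
= 0.187524
M(t) = 3.3 * 0.187524 = 0.619%

0.619


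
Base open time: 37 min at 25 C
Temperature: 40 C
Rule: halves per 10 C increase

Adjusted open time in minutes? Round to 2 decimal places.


Acceleration = 2^((40-25)/10) = 2.8284
Open time = 37 / 2.8284 = 13.08 min

13.08


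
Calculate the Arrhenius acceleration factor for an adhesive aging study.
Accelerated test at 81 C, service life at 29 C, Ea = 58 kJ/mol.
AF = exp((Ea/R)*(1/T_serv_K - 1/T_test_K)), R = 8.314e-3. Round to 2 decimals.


T_test = 354.15 K, T_serv = 302.15 K
Ea/R = 58 / 0.008314 = 6976.18
AF = exp(6976.18 * (1/302.15 - 1/354.15))
= 29.67

29.67


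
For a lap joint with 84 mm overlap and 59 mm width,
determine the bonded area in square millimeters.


Area = 84 * 59 = 4956 mm^2

4956


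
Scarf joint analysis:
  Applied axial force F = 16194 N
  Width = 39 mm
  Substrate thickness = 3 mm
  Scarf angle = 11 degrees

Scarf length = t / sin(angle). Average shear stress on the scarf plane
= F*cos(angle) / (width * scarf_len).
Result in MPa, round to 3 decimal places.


Scarf length = 3 / sin(11 deg) = 15.7225 mm
cos(11 deg) = 0.981627
Shear = 16194 * 0.981627 / (39 * 15.7225)
= 25.925 MPa

25.925


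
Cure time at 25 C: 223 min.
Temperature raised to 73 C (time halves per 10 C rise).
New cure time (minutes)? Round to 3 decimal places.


Acceleration factor = 2^(48/10) = 27.8576
New time = 223 / 27.8576 = 8.005 min

8.005


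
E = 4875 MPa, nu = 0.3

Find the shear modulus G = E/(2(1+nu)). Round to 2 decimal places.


G = 4875 / (2 * 1.30)
= 1875.00 MPa

1875.00


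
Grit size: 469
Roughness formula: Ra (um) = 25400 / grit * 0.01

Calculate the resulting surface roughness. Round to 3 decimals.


Ra = 25400 / 469 * 0.01
= 0.542 um

0.542


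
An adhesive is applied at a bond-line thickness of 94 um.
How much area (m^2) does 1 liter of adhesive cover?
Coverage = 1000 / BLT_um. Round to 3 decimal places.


Coverage = 1000 / 94 = 10.638 m^2

10.638


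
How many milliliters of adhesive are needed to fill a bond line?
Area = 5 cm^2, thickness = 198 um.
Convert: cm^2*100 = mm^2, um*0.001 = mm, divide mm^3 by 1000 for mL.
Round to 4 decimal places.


= (5 * 100) * (198 * 0.001) / 1000
= 0.0990 mL

0.0990


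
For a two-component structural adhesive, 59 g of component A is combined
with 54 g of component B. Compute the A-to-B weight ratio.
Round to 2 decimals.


Weight ratio A:B = 59 / 54
= 1.09

1.09


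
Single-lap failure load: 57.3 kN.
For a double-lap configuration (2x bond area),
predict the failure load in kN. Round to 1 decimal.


Failure load = 57.3 * 2 = 114.6 kN

114.6


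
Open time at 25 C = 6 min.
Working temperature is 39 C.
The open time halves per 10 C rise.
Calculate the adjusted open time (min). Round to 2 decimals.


factor = 2^((39 - 25) / 10) = 2.6390
ot = 6 / 2.6390 = 2.27 min

2.27


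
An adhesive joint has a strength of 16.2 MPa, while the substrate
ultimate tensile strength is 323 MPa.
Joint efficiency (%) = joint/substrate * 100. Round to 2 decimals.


Efficiency = 16.2 / 323 * 100
= 5.02%

5.02


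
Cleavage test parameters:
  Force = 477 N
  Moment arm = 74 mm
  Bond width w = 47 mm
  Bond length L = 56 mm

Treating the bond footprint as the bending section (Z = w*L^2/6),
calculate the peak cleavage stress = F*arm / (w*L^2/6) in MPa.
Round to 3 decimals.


M = 477 * 74 = 35298 N*mm
Z = 47 * 56^2 / 6 = 147392 / 6 mm^3
sigma = M / Z = 6 * 35298 / 147392 = 211788 / 147392
= 1.437 MPa

1.437


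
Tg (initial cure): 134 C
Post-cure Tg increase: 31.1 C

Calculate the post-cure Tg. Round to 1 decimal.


Post-cure Tg = 134 + 31.1 = 165.1 C

165.1


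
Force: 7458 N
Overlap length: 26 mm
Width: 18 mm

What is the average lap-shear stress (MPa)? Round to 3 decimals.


Average shear stress = F / (overlap * width)
= 7458 / (26 * 18)
= 15.936 MPa

15.936


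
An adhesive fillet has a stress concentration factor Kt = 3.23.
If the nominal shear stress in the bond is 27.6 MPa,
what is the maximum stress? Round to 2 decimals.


Max stress = 27.6 * 3.23 = 89.15 MPa

89.15


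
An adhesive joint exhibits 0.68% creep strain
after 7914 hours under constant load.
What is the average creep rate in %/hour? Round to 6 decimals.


Creep rate = strain / time
= 0.68 / 7914
= 0.000086 %/h

0.000086


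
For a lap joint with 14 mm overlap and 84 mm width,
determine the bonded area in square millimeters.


Area = 14 * 84 = 1176 mm^2

1176


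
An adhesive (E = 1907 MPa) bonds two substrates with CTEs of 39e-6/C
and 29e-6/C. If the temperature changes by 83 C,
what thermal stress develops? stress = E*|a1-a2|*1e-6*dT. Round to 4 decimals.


Stress = 1907 * |39 - 29| * 1e-6 * 83
= 1.5828 MPa

1.5828


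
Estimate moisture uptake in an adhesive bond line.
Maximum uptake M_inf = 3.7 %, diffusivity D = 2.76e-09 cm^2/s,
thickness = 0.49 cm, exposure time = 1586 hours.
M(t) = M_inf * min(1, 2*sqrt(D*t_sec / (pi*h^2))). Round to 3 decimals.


Convert time: 1586 h = 5709600 s
ratio = min(1, 2*sqrt(2.76e-09*5709600/(pi*0.49^2)))
= 0.289079
M(t) = 3.7 * 0.289079 = 1.070%

1.070


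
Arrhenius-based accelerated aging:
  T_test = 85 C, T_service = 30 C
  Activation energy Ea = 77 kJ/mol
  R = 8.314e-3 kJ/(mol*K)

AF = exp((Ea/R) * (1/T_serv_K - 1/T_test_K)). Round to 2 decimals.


T_test_K = 358.15, T_serv_K = 303.15
AF = exp((77/8.314e-3) * (1/303.15 - 1/358.15))
= 109.03

109.03


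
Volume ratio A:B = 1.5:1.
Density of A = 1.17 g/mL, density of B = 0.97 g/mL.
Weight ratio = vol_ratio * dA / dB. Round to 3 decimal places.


Wt ratio = 1.5 * 1.17 / 0.97
= 1.809

1.809


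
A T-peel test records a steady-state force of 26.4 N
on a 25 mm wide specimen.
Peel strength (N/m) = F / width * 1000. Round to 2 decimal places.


Peel strength = 26.4 / 25 * 1000
= 1056.00 N/m

1056.00


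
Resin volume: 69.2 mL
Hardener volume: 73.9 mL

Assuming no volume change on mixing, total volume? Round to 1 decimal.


V_total = 69.2 + 73.9 = 143.1 mL

143.1


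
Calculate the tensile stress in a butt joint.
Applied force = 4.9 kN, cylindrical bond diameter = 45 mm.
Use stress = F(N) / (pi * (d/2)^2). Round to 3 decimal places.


A = pi * 22.5^2 = 1590.4313 mm^2
sigma = 4900.0 / 1590.4313 = 3.081 MPa

3.081


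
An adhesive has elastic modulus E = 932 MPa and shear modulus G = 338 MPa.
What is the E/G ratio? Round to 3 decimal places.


E/G = 932 / 338 = 2.757

2.757


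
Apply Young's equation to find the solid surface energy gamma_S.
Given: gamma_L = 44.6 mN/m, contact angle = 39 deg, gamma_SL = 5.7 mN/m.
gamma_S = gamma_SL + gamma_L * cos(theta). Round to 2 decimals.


theta_rad = 39 * pi/180 = 0.680678
gamma_S = 5.7 + 44.6 * cos(0.680678)
= 40.36 mN/m

40.36


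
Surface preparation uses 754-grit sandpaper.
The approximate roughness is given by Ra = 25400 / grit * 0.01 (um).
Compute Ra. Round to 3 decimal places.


Ra = 25400 / 754 * 0.01
= 254 / 754
= 0.337 um

0.337


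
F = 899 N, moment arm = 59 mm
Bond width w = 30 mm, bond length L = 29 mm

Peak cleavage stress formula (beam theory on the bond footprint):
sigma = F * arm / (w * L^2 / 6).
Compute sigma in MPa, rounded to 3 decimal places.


sigma = (899 * 59) / (30 * 841 / 6)
= 53041 * 6 / 25230
= 318246 / 25230
= 12.614 MPa

12.614


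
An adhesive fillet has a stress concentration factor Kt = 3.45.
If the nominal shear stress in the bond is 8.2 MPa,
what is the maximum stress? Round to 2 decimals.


Max stress = 8.2 * 3.45 = 28.29 MPa

28.29


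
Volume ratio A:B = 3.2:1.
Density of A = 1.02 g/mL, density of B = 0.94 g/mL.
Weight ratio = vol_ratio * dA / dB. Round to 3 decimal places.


Wt ratio = 3.2 * 1.02 / 0.94
= 3.472

3.472


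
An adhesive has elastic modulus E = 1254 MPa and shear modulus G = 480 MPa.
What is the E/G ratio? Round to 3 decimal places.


E/G = 1254 / 480 = 2.613

2.613


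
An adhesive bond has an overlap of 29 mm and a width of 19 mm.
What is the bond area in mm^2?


Bond area = overlap * width
= 29 * 19
= 551 mm^2

551


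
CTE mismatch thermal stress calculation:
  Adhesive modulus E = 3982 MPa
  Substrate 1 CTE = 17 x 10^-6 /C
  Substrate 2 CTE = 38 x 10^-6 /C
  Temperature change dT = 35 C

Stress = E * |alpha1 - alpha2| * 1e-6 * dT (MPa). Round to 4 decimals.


delta_alpha = |17 - 38| = 21 x 10^-6/C
Stress = 3982 * 21e-6 * 35
= 2.9268 MPa

2.9268


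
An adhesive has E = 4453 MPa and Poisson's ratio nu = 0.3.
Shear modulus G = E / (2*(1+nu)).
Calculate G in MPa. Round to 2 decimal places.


G = 4453 / (2*(1+0.3))
= 4453 / 2.60
= 1712.69 MPa

1712.69


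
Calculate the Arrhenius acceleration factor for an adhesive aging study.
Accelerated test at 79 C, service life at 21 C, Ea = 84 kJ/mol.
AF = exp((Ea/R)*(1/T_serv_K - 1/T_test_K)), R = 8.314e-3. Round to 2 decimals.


T_test = 352.15 K, T_serv = 294.15 K
Ea/R = 84 / 0.008314 = 10103.44
AF = exp(10103.44 * (1/294.15 - 1/352.15))
= 286.34

286.34


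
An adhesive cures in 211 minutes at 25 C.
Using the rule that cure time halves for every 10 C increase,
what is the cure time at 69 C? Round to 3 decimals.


Factor = 2^((69 - 25) / 10) = 21.1121
Cure time = 211 / 21.1121
= 9.994 minutes

9.994


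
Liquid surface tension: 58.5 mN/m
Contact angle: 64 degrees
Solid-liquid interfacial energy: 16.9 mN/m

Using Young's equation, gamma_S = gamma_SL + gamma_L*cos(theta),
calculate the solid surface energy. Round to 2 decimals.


gamma_S = 16.9 + 58.5 * cos(64)
= 42.54 mN/m

42.54


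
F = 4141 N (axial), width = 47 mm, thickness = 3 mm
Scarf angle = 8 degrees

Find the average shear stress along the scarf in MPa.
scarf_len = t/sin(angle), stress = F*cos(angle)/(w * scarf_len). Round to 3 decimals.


scarf_len = 3/sin(8 deg) = 21.5559
cos(8 deg) = 0.990268
stress = 4141*0.990268/(47*21.5559) = 4.048 MPa

4.048


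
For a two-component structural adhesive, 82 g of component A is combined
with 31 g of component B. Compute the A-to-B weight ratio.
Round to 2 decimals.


Weight ratio A:B = 82 / 31
= 2.65

2.65


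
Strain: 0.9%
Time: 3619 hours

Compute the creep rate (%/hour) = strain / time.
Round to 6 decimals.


Creep rate = 0.9 / 3619
= 0.000249 %/h

0.000249


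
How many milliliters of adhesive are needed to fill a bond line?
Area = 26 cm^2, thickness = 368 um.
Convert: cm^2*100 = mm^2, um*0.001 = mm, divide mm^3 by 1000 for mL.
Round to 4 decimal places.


= (26 * 100) * (368 * 0.001) / 1000
= 0.9568 mL

0.9568


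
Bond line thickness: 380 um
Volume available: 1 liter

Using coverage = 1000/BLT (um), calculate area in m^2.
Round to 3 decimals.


1 L = 1e6 mm^3, thickness = 380 um = 0.38 mm
Area = 1e6 / 0.38 mm^2 = (1e6 / 0.38) / 1e6 m^2 = 1000 / 380 m^2
= 2.632 m^2

2.632


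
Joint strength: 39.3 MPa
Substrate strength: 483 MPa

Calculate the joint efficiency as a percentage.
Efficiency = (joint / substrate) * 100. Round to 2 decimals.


Efficiency = (39.3 / 483) * 100 = 8.14%

8.14


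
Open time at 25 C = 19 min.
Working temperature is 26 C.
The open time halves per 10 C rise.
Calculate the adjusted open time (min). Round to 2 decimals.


factor = 2^((26 - 25) / 10) = 1.0718
ot = 19 / 1.0718 = 17.73 min

17.73


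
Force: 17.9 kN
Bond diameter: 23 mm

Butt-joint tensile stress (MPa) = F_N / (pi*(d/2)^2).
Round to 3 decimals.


F_N = 17.9 * 1000 = 17900.0 N
A = pi*(11.5)^2 = 415.4756 mm^2
stress = 17900.0 / 415.4756 = 43.083 MPa

43.083


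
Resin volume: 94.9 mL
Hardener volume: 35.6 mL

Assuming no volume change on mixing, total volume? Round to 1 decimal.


V_total = 94.9 + 35.6 = 130.5 mL

130.5


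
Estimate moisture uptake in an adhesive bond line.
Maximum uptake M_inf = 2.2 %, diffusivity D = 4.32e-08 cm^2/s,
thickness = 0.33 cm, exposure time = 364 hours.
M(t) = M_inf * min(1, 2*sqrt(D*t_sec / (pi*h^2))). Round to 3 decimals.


Convert time: 364 h = 1310400 s
ratio = min(1, 2*sqrt(4.32e-08*1310400/(pi*0.33^2)))
= 0.813551
M(t) = 2.2 * 0.813551 = 1.790%

1.790


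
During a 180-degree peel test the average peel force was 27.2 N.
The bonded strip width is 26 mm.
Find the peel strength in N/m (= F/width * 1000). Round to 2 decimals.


Peel strength = F/width * 1000
= 27.2 / 26 * 1000
= 1046.15 N/m

1046.15


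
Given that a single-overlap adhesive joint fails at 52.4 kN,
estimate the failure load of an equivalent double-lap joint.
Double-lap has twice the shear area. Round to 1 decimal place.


Double-lap factor = 2
Expected load = 52.4 * 2 = 104.8 kN

104.8


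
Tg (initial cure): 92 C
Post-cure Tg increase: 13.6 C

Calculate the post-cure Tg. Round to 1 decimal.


Post-cure Tg = 92 + 13.6 = 105.6 C

105.6


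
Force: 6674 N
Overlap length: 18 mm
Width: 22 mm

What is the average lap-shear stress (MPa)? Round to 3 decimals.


Average shear stress = F / (overlap * width)
= 6674 / (18 * 22)
= 16.854 MPa

16.854


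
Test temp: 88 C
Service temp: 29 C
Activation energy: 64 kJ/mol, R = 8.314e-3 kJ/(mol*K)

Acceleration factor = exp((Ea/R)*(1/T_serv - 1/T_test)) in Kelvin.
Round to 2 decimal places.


AF = exp((64/0.008314)*(1/302.15 - 1/361.15))
= 64.21

64.21


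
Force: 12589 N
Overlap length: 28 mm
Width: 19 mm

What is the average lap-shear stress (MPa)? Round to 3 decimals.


Average shear stress = F / (overlap * width)
= 12589 / (28 * 19)
= 23.664 MPa

23.664


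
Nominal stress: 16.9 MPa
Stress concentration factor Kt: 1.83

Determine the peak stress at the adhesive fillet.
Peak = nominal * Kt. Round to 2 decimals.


Peak stress = 16.9 * 1.83
= 30.93 MPa

30.93


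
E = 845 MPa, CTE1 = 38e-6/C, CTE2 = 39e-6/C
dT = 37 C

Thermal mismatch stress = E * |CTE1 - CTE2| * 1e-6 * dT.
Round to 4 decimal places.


= 845 * 1e-6 * 37
= 0.0313 MPa

0.0313


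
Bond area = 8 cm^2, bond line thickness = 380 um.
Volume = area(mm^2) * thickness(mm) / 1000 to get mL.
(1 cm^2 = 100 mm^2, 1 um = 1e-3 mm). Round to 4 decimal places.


area_mm2 = 8 * 100 = 800
blt_mm = 380 * 1e-3 = 0.38
vol_mm3 = 800 * 0.38 = 304.0
vol_mL = 304.0 / 1000 = 0.3040 mL

0.3040


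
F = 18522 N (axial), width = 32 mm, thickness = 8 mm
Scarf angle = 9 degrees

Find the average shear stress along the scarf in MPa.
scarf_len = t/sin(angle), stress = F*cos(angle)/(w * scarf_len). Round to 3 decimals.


scarf_len = 8/sin(9 deg) = 51.1396
cos(9 deg) = 0.987688
stress = 18522*0.987688/(32*51.1396) = 11.179 MPa

11.179


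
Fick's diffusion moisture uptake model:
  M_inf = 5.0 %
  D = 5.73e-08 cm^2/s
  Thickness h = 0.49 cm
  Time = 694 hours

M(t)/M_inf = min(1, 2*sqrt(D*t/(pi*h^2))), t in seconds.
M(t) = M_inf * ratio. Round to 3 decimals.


t_sec = 694 * 3600 = 2498400
ratio = 2*sqrt(5.73e-08*2498400/(pi*0.49^2))
= min(1, 0.871299)
= 0.871299
M(t) = 5.0 * 0.871299 = 4.356 %

4.356


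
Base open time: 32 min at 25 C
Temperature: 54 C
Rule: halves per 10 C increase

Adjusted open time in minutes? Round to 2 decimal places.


Acceleration = 2^((54-25)/10) = 7.4643
Open time = 32 / 7.4643 = 4.29 min

4.29


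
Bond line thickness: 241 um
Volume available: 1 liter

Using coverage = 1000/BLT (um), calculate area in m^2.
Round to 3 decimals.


1 L = 1e6 mm^3, thickness = 241 um = 0.241 mm
Area = 1e6 / 0.241 mm^2 = (1e6 / 0.241) / 1e6 m^2 = 1000 / 241 m^2
= 4.149 m^2

4.149


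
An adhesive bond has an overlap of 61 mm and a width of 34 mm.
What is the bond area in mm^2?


Bond area = overlap * width
= 61 * 34
= 2074 mm^2

2074


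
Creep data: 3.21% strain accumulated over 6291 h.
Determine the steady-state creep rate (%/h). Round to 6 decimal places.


Rate = 3.21 / 6291 = 0.000510 %/h

0.000510


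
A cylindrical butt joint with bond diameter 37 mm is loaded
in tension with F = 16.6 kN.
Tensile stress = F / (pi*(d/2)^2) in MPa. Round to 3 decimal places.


Area = pi * (37/2)^2 = 1075.2101 mm^2
Stress = 16.6*1000 / 1075.2101
= 15.439 MPa

15.439


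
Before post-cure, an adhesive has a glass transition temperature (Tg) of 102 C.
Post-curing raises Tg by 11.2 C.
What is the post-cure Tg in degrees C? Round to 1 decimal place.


Tg_post = Tg_base + delta_Tg
= 102 + 11.2
= 113.2 C

113.2


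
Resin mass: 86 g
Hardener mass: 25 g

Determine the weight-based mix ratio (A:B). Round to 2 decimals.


Ratio = 86 / 25 = 3.44

3.44


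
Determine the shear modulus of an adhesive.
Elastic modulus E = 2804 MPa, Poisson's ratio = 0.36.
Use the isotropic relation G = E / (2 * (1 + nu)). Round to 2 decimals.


G = 2804 / (2*(1+0.36)) = 2804 / 2.72
= 1030.88 MPa

1030.88


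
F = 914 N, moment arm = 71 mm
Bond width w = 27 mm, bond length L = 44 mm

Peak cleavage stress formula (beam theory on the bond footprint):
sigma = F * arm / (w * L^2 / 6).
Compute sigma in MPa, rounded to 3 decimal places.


sigma = (914 * 71) / (27 * 1936 / 6)
= 64894 * 6 / 52272
= 389364 / 52272
= 7.449 MPa

7.449


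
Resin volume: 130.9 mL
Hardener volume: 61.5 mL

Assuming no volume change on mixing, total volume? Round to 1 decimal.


V_total = 130.9 + 61.5 = 192.4 mL

192.4


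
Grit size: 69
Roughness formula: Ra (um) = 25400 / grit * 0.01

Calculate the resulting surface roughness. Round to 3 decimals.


Ra = 25400 / 69 * 0.01
= 3.681 um

3.681


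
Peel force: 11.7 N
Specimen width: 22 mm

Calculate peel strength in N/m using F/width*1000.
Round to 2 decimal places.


Peel strength = 11.7 / 22 * 1000 = 531.82 N/m

531.82


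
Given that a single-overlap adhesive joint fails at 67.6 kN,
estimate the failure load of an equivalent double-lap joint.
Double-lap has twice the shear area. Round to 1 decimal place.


Double-lap factor = 2
Expected load = 67.6 * 2 = 135.2 kN

135.2


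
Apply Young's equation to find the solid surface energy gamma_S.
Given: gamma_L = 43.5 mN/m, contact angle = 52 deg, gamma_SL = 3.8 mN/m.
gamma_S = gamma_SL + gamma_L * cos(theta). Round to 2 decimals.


theta_rad = 52 * pi/180 = 0.907571
gamma_S = 3.8 + 43.5 * cos(0.907571)
= 30.58 mN/m

30.58


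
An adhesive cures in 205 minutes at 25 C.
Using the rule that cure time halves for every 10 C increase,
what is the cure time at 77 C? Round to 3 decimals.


Factor = 2^((77 - 25) / 10) = 36.7583
Cure time = 205 / 36.7583
= 5.577 minutes

5.577


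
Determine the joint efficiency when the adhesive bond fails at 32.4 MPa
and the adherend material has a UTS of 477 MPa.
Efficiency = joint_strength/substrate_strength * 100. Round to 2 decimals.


Joint efficiency = 32.4 / 477 * 100
= 6.79%

6.79


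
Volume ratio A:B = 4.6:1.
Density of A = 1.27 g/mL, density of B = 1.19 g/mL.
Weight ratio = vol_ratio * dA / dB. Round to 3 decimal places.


Wt ratio = 4.6 * 1.27 / 1.19
= 4.909

4.909


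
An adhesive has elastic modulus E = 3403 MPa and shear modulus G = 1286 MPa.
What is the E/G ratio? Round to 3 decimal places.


E/G = 3403 / 1286 = 2.646

2.646


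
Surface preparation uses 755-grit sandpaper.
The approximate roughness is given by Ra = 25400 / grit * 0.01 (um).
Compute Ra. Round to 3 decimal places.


Ra = 25400 / 755 * 0.01
= 254 / 755
= 0.336 um

0.336


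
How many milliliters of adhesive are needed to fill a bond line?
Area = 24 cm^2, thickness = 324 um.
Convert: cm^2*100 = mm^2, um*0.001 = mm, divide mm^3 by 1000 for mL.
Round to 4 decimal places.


= (24 * 100) * (324 * 0.001) / 1000
= 0.7776 mL

0.7776


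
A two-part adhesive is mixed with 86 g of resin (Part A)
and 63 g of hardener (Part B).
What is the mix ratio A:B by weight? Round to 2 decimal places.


Mix ratio = mass_A / mass_B
= 86 / 63
= 1.37

1.37


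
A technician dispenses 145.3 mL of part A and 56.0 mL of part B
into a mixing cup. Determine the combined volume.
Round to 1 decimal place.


Combined volume = 145.3 + 56.0
= 201.3 mL

201.3


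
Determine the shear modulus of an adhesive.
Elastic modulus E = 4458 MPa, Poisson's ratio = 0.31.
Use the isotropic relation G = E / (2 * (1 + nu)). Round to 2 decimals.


G = 4458 / (2*(1+0.31)) = 4458 / 2.62
= 1701.53 MPa

1701.53


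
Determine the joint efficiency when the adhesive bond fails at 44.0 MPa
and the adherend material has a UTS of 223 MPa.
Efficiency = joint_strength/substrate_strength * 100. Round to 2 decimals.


Joint efficiency = 44.0 / 223 * 100
= 19.73%

19.73


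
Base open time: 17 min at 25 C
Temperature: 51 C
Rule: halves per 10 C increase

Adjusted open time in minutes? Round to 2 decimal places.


Acceleration = 2^((51-25)/10) = 6.0629
Open time = 17 / 6.0629 = 2.80 min

2.80


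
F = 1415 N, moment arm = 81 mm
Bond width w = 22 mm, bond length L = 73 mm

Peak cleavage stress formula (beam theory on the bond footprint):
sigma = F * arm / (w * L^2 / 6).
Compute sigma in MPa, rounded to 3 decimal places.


sigma = (1415 * 81) / (22 * 5329 / 6)
= 114615 * 6 / 117238
= 687690 / 117238
= 5.866 MPa

5.866


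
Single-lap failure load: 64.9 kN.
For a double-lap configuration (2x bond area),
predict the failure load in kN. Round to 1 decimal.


Failure load = 64.9 * 2 = 129.8 kN

129.8


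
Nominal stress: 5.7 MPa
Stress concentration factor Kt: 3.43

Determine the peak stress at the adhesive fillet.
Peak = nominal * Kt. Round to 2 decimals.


Peak stress = 5.7 * 3.43
= 19.55 MPa

19.55


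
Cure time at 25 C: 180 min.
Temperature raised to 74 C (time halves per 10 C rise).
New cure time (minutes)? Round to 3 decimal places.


Acceleration factor = 2^(49/10) = 29.8571
New time = 180 / 29.8571 = 6.029 min

6.029


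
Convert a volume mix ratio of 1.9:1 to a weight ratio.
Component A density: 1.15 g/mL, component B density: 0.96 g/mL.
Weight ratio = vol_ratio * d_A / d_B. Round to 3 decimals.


= 1.9 * 1.15 / 0.96 = 2.276

2.276


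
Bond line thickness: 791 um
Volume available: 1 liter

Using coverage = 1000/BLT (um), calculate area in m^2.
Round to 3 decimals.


1 L = 1e6 mm^3, thickness = 791 um = 0.791 mm
Area = 1e6 / 0.791 mm^2 = (1e6 / 0.791) / 1e6 m^2 = 1000 / 791 m^2
= 1.264 m^2

1.264


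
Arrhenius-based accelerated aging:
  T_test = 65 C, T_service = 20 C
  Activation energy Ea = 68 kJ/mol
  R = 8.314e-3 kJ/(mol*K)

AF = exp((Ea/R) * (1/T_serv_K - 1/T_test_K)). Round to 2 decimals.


T_test_K = 338.15, T_serv_K = 293.15
AF = exp((68/8.314e-3) * (1/293.15 - 1/338.15))
= 40.97

40.97


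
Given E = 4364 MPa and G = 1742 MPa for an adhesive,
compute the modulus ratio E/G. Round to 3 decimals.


E/G ratio = 4364 / 1742 = 2.505

2.505


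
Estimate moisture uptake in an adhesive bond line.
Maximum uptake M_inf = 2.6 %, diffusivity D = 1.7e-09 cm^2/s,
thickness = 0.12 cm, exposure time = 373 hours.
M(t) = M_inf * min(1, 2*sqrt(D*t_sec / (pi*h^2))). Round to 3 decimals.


Convert time: 373 h = 1342800 s
ratio = min(1, 2*sqrt(1.7e-09*1342800/(pi*0.12^2)))
= 0.449266
M(t) = 2.6 * 0.449266 = 1.168%

1.168


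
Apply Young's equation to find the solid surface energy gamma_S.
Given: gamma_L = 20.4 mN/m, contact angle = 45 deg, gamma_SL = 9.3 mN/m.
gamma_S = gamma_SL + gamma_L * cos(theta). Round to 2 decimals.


theta_rad = 45 * pi/180 = 0.785398
gamma_S = 9.3 + 20.4 * cos(0.785398)
= 23.72 mN/m

23.72


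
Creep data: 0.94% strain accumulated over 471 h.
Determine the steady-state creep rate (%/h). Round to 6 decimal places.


Rate = 0.94 / 471 = 0.001996 %/h

0.001996


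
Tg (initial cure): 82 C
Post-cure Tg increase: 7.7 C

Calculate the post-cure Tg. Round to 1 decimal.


Post-cure Tg = 82 + 7.7 = 89.7 C

89.7
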